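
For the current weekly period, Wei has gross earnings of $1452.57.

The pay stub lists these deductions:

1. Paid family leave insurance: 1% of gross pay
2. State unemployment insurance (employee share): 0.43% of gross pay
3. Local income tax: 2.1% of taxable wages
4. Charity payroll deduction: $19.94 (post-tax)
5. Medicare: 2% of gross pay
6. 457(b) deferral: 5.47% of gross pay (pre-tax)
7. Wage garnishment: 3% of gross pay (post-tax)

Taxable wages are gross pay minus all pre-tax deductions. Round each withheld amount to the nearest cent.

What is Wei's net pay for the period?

457(b) deferral: $1452.57 × 0.0547 = $79.46
Taxable wages = $1452.57 − $79.46 = $1373.11
Local income tax: $1373.11 × 0.021 = $28.84
Paid family leave insurance: $1452.57 × 0.01 = $14.53
Medicare: $1452.57 × 0.02 = $29.05
State unemployment insurance (employee share): $1452.57 × 0.0043 = $6.25
Charity payroll deduction: $19.94
Wage garnishment: $1452.57 × 0.03 = $43.58
Total deductions = $79.46 + $28.84 + $14.53 + $29.05 + $6.25 + $19.94 + $43.58 = $221.65
Net pay = $1452.57 − $221.65 = $1230.92

$1230.92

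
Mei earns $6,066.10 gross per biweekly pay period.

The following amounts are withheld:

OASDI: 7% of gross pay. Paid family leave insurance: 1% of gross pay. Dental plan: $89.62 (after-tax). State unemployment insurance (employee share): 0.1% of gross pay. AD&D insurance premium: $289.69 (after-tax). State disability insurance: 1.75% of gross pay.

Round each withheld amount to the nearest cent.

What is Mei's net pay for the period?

$5,089.27

OASDI: $6,066.10 × 0.07 = $424.63
State disability insurance: $6,066.10 × 0.0175 = $106.16
Paid family leave insurance: $6,066.10 × 0.01 = $60.66
State unemployment insurance (employee share): $6,066.10 × 0.001 = $6.07
AD&D insurance premium: $289.69
Dental plan: $89.62
Total deductions = $424.63 + $106.16 + $60.66 + $6.07 + $289.69 + $89.62 = $976.83
Net pay = $6,066.10 − $976.83 = $5,089.27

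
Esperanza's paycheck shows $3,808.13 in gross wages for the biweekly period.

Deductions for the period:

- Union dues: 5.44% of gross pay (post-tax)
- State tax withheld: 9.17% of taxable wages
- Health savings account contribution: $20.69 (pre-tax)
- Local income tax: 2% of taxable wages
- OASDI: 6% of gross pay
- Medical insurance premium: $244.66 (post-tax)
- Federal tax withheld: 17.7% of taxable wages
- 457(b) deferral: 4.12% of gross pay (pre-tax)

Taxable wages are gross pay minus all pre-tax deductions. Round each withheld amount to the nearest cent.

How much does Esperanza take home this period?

Health savings account contribution: $20.69
457(b) deferral: $3,808.13 × 0.0412 = $156.89
Pre-tax total = $20.69 + $156.89 = $177.58
Taxable wages = $3,808.13 − $177.58 = $3,630.55
State tax withheld: $3,630.55 × 0.0917 = $332.92
Local income tax: $3,630.55 × 0.02 = $72.61
Federal tax withheld: $3,630.55 × 0.177 = $642.61
OASDI: $3,808.13 × 0.06 = $228.49
Medical insurance premium: $244.66
Union dues: $3,808.13 × 0.0544 = $207.16
Total deductions = $20.69 + $156.89 + $332.92 + $72.61 + $642.61 + $228.49 + $244.66 + $207.16 = $1,906.03
Net pay = $3,808.13 − $1,906.03 = $1,902.10

$1,902.10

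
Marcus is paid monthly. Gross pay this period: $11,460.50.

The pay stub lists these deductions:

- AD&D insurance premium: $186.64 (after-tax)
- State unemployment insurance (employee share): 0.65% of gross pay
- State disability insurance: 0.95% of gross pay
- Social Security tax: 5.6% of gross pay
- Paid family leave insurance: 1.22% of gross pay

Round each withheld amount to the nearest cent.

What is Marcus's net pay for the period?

State unemployment insurance (employee share): $11,460.50 × 0.0065 = $74.49
Paid family leave insurance: $11,460.50 × 0.0122 = $139.82
Social Security tax: $11,460.50 × 0.056 = $641.79
State disability insurance: $11,460.50 × 0.0095 = $108.87
AD&D insurance premium: $186.64
Total deductions = $74.49 + $139.82 + $641.79 + $108.87 + $186.64 = $1,151.61
Net pay = $11,460.50 − $1,151.61 = $10,308.89

$10,308.89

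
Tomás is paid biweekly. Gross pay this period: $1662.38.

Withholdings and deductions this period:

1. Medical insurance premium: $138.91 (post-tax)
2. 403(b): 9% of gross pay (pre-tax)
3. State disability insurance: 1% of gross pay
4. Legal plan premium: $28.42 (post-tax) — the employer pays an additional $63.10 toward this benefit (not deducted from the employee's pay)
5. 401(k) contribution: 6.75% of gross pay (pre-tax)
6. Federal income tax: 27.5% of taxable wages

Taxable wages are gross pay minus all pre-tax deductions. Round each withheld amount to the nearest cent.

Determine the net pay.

$831.46

401(k) contribution: $1662.38 × 0.0675 = $112.21
403(b): $1662.38 × 0.09 = $149.61
Pre-tax total = $112.21 + $149.61 = $261.82
Taxable wages = $1662.38 − $261.82 = $1400.56
Federal income tax: $1400.56 × 0.275 = $385.15
State disability insurance: $1662.38 × 0.01 = $16.62
Legal plan premium: $28.42
Medical insurance premium: $138.91
(Employer's $63.10 toward legal plan premium is not withheld from the employee.)
Total deductions = $112.21 + $149.61 + $385.15 + $16.62 + $28.42 + $138.91 = $830.92
Net pay = $1662.38 − $830.92 = $831.46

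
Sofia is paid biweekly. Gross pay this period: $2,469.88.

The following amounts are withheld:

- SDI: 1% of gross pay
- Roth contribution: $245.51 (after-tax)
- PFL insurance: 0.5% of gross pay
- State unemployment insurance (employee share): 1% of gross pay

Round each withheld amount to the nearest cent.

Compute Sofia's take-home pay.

SDI: $2,469.88 × 0.01 = $24.70
State unemployment insurance (employee share): $2,469.88 × 0.01 = $24.70
PFL insurance: $2,469.88 × 0.005 = $12.35
Roth contribution: $245.51
Total deductions = $24.70 + $24.70 + $12.35 + $245.51 = $307.26
Net pay = $2,469.88 − $307.26 = $2,162.62

$2,162.62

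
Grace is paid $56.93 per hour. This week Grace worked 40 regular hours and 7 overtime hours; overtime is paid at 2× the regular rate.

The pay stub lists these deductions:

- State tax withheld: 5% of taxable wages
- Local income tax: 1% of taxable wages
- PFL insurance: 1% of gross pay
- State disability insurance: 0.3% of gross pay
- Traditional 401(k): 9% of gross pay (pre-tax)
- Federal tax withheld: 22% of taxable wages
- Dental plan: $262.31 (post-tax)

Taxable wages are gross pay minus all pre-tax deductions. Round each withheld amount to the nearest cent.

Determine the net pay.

Regular pay: 40 × $56.93 = $2,277.20
Overtime pay: 7 × $56.93 × 2 = $797.02
Gross pay = $2,277.20 + $797.02 = $3,074.22
Traditional 401(k): $3,074.22 × 0.09 = $276.68
Taxable wages = $3,074.22 − $276.68 = $2,797.54
Local income tax: $2,797.54 × 0.01 = $27.98
Federal tax withheld: $2,797.54 × 0.22 = $615.46
State tax withheld: $2,797.54 × 0.05 = $139.88
State disability insurance: $3,074.22 × 0.003 = $9.22
PFL insurance: $3,074.22 × 0.01 = $30.74
Dental plan: $262.31
Total deductions = $276.68 + $27.98 + $615.46 + $139.88 + $9.22 + $30.74 + $262.31 = $1,362.27
Net pay = $3,074.22 − $1,362.27 = $1,711.95

$1,711.95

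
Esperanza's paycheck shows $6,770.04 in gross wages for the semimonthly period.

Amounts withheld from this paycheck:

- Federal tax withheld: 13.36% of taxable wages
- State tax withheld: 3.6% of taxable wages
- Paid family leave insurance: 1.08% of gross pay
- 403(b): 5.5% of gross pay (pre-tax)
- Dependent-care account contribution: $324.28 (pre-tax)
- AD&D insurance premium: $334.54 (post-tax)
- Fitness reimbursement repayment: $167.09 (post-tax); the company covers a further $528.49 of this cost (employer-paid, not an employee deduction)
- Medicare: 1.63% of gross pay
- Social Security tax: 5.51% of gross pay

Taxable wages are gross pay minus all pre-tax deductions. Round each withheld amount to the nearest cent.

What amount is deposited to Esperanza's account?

Dependent-care account contribution: $324.28
403(b): $6,770.04 × 0.055 = $372.35
Pre-tax total = $324.28 + $372.35 = $696.63
Taxable wages = $6,770.04 − $696.63 = $6,073.41
Federal tax withheld: $6,073.41 × 0.1336 = $811.41
State tax withheld: $6,073.41 × 0.036 = $218.64
Medicare: $6,770.04 × 0.0163 = $110.35
Paid family leave insurance: $6,770.04 × 0.0108 = $73.12
Social Security tax: $6,770.04 × 0.0551 = $373.03
Fitness reimbursement repayment: $167.09
AD&D insurance premium: $334.54
(Employer's $528.49 toward fitness reimbursement repayment is not withheld from the employee.)
Total deductions = $324.28 + $372.35 + $811.41 + $218.64 + $110.35 + $73.12 + $373.03 + $167.09 + $334.54 = $2,784.81
Net pay = $6,770.04 − $2,784.81 = $3,985.23

$3,985.23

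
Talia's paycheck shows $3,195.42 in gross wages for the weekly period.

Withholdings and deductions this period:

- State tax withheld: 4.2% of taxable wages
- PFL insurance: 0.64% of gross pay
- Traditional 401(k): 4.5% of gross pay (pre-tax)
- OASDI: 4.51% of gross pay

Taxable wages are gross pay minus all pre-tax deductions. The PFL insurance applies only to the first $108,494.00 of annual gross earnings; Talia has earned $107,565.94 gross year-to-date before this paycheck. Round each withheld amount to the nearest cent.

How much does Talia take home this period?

Traditional 401(k): $3,195.42 × 0.045 = $143.79
Taxable wages = $3,195.42 − $143.79 = $3,051.63
State tax withheld: $3,051.63 × 0.042 = $128.17
OASDI: $3,195.42 × 0.0451 = $144.11
PFL insurance: only $108,494.00 − $107,565.94 = $928.06 of this check is subject → $928.06 × 0.0064 = $5.94
Total deductions = $143.79 + $128.17 + $144.11 + $5.94 = $422.01
Net pay = $3,195.42 − $422.01 = $2,773.41

$2,773.41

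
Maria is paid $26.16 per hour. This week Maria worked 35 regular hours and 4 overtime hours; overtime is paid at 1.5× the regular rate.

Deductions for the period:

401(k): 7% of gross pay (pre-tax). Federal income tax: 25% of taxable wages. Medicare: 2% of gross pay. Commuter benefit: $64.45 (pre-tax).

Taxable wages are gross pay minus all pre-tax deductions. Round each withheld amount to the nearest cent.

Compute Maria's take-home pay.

Regular pay: 35 × $26.16 = $915.60
Overtime pay: 4 × $26.16 × 1.5 = $156.96
Gross pay = $915.60 + $156.96 = $1,072.56
Commuter benefit: $64.45
401(k): $1,072.56 × 0.07 = $75.08
Pre-tax total = $64.45 + $75.08 = $139.53
Taxable wages = $1,072.56 − $139.53 = $933.03
Federal income tax: $933.03 × 0.25 = $233.26
Medicare: $1,072.56 × 0.02 = $21.45
Total deductions = $64.45 + $75.08 + $233.26 + $21.45 = $394.24
Net pay = $1,072.56 − $394.24 = $678.32

$678.32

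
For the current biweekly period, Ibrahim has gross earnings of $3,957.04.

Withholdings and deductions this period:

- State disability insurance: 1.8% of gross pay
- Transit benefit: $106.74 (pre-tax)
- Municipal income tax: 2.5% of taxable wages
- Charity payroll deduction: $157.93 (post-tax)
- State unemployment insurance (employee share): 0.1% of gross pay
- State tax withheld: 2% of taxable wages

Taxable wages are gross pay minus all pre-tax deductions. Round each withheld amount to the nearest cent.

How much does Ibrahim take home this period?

$3,443.91

Transit benefit: $106.74
Taxable wages = $3,957.04 − $106.74 = $3,850.30
State tax withheld: $3,850.30 × 0.02 = $77.01
Municipal income tax: $3,850.30 × 0.025 = $96.26
State disability insurance: $3,957.04 × 0.018 = $71.23
State unemployment insurance (employee share): $3,957.04 × 0.001 = $3.96
Charity payroll deduction: $157.93
Total deductions = $106.74 + $77.01 + $96.26 + $71.23 + $3.96 + $157.93 = $513.13
Net pay = $3,957.04 − $513.13 = $3,443.91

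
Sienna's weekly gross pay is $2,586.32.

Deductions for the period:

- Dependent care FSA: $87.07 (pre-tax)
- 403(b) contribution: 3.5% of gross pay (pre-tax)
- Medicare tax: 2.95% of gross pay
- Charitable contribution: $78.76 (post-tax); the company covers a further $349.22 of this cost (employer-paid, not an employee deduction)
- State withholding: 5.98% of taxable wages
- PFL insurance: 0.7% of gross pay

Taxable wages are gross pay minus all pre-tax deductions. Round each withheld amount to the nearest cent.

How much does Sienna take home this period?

$2,091.53

403(b) contribution: $2,586.32 × 0.035 = $90.52
Dependent care FSA: $87.07
Pre-tax total = $90.52 + $87.07 = $177.59
Taxable wages = $2,586.32 − $177.59 = $2,408.73
State withholding: $2,408.73 × 0.0598 = $144.04
Medicare tax: $2,586.32 × 0.0295 = $76.30
PFL insurance: $2,586.32 × 0.007 = $18.10
Charitable contribution: $78.76
(Employer's $349.22 toward charitable contribution is not withheld from the employee.)
Total deductions = $90.52 + $87.07 + $144.04 + $76.30 + $18.10 + $78.76 = $494.79
Net pay = $2,586.32 − $494.79 = $2,091.53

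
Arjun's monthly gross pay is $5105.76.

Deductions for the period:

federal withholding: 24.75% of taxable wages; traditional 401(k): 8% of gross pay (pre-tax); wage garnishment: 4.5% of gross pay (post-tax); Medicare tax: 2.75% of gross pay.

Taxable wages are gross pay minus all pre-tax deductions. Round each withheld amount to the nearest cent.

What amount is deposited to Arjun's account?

Traditional 401(k): $5105.76 × 0.08 = $408.46
Taxable wages = $5105.76 − $408.46 = $4697.30
Federal withholding: $4697.30 × 0.2475 = $1162.58
Medicare tax: $5105.76 × 0.0275 = $140.41
Wage garnishment: $5105.76 × 0.045 = $229.76
Total deductions = $408.46 + $1162.58 + $140.41 + $229.76 = $1941.21
Net pay = $5105.76 − $1941.21 = $3164.55

$3164.55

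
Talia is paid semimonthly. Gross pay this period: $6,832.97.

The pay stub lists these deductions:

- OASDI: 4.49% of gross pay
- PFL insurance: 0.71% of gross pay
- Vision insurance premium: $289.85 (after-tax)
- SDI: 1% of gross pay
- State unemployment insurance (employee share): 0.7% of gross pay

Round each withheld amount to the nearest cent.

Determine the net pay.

$6,071.65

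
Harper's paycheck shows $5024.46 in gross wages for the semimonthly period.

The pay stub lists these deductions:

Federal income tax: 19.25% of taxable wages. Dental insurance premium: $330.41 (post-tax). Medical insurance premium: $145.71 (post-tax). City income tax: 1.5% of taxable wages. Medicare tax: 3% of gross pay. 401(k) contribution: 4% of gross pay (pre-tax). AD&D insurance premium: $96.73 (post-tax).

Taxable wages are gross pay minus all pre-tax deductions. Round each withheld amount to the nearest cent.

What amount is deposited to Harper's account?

401(k) contribution: $5024.46 × 0.04 = $200.98
Taxable wages = $5024.46 − $200.98 = $4823.48
City income tax: $4823.48 × 0.015 = $72.35
Federal income tax: $4823.48 × 0.1925 = $928.52
Medicare tax: $5024.46 × 0.03 = $150.73
Dental insurance premium: $330.41
Medical insurance premium: $145.71
AD&D insurance premium: $96.73
Total deductions = $200.98 + $72.35 + $928.52 + $150.73 + $330.41 + $145.71 + $96.73 = $1925.43
Net pay = $5024.46 − $1925.43 = $3099.03

$3099.03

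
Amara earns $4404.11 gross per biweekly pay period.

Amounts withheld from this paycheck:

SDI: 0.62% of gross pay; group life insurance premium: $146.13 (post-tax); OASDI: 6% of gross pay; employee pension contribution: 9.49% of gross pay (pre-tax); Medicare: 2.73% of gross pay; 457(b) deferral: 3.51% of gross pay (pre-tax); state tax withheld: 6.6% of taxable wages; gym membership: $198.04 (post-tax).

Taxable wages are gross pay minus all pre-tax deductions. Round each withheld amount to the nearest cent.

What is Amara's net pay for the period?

$2822.74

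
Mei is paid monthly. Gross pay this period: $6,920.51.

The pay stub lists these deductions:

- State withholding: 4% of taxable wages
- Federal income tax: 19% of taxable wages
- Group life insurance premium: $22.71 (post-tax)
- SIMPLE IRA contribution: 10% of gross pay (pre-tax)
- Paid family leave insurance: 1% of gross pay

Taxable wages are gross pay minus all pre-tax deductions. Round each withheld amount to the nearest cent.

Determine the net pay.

$4,703.99

SIMPLE IRA contribution: $6,920.51 × 0.1 = $692.05
Taxable wages = $6,920.51 − $692.05 = $6,228.46
State withholding: $6,228.46 × 0.04 = $249.14
Federal income tax: $6,228.46 × 0.19 = $1,183.41
Paid family leave insurance: $6,920.51 × 0.01 = $69.21
Group life insurance premium: $22.71
Total deductions = $692.05 + $249.14 + $1,183.41 + $69.21 + $22.71 = $2,216.52
Net pay = $6,920.51 − $2,216.52 = $4,703.99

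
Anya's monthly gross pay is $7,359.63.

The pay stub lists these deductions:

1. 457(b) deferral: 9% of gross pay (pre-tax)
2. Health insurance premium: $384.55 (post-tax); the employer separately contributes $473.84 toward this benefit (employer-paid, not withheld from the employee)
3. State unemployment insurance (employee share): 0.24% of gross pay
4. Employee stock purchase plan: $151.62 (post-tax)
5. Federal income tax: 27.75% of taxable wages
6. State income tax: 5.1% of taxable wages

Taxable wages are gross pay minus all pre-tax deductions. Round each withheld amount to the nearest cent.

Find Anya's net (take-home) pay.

$3,943.38

457(b) deferral: $7,359.63 × 0.09 = $662.37
Taxable wages = $7,359.63 − $662.37 = $6,697.26
State income tax: $6,697.26 × 0.051 = $341.56
Federal income tax: $6,697.26 × 0.2775 = $1,858.49
State unemployment insurance (employee share): $7,359.63 × 0.0024 = $17.66
Employee stock purchase plan: $151.62
Health insurance premium: $384.55
(Employer's $473.84 toward health insurance premium is not withheld from the employee.)
Total deductions = $662.37 + $341.56 + $1,858.49 + $17.66 + $151.62 + $384.55 = $3,416.25
Net pay = $7,359.63 − $3,416.25 = $3,943.38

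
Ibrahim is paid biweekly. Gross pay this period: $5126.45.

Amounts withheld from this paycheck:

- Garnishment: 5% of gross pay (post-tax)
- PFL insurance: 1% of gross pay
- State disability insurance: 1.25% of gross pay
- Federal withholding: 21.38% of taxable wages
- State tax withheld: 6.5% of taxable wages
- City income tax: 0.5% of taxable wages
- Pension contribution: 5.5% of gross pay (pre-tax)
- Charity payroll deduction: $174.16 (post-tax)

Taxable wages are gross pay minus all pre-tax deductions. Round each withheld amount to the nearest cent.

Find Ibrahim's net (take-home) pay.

$2923.82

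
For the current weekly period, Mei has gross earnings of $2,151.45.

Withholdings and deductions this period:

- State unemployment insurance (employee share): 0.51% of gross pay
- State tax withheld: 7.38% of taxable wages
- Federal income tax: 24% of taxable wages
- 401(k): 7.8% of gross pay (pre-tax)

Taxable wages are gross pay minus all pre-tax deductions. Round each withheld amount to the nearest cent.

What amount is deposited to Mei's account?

$1,350.21

401(k): $2,151.45 × 0.078 = $167.81
Taxable wages = $2,151.45 − $167.81 = $1,983.64
State tax withheld: $1,983.64 × 0.0738 = $146.39
Federal income tax: $1,983.64 × 0.24 = $476.07
State unemployment insurance (employee share): $2,151.45 × 0.0051 = $10.97
Total deductions = $167.81 + $146.39 + $476.07 + $10.97 = $801.24
Net pay = $2,151.45 − $801.24 = $1,350.21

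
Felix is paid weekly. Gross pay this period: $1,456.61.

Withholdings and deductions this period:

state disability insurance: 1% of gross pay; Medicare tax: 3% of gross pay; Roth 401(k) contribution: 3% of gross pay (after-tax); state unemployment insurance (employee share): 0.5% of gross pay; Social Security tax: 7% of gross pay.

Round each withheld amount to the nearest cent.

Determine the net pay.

$1,245.40

State unemployment insurance (employee share): $1,456.61 × 0.005 = $7.28
Social Security tax: $1,456.61 × 0.07 = $101.96
Medicare tax: $1,456.61 × 0.03 = $43.70
State disability insurance: $1,456.61 × 0.01 = $14.57
Roth 401(k) contribution: $1,456.61 × 0.03 = $43.70
Total deductions = $7.28 + $101.96 + $43.70 + $14.57 + $43.70 = $211.21
Net pay = $1,456.61 − $211.21 = $1,245.40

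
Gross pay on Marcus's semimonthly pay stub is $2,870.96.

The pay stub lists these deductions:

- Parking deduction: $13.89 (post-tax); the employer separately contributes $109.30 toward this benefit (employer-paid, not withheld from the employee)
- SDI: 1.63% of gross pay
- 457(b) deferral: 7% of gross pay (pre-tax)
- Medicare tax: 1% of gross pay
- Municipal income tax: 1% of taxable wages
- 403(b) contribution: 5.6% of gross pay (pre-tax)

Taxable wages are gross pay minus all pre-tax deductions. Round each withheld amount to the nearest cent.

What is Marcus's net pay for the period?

$2,394.73

457(b) deferral: $2,870.96 × 0.07 = $200.97
403(b) contribution: $2,870.96 × 0.056 = $160.77
Pre-tax total = $200.97 + $160.77 = $361.74
Taxable wages = $2,870.96 − $361.74 = $2,509.22
Municipal income tax: $2,509.22 × 0.01 = $25.09
Medicare tax: $2,870.96 × 0.01 = $28.71
SDI: $2,870.96 × 0.0163 = $46.80
Parking deduction: $13.89
(Employer's $109.30 toward parking deduction is not withheld from the employee.)
Total deductions = $200.97 + $160.77 + $25.09 + $28.71 + $46.80 + $13.89 = $476.23
Net pay = $2,870.96 − $476.23 = $2,394.73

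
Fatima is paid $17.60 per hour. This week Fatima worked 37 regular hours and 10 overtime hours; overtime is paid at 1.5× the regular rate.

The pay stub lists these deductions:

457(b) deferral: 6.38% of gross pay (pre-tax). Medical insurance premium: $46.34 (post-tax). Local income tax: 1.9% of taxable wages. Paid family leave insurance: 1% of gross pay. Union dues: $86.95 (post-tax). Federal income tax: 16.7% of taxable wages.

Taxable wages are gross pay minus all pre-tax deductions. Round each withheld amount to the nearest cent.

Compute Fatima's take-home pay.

$555.00

Regular pay: 37 × $17.60 = $651.20
Overtime pay: 10 × $17.60 × 1.5 = $264.00
Gross pay = $651.20 + $264.00 = $915.20
457(b) deferral: $915.20 × 0.0638 = $58.39
Taxable wages = $915.20 − $58.39 = $856.81
Federal income tax: $856.81 × 0.167 = $143.09
Local income tax: $856.81 × 0.019 = $16.28
Paid family leave insurance: $915.20 × 0.01 = $9.15
Medical insurance premium: $46.34
Union dues: $86.95
Total deductions = $58.39 + $143.09 + $16.28 + $9.15 + $46.34 + $86.95 = $360.20
Net pay = $915.20 − $360.20 = $555.00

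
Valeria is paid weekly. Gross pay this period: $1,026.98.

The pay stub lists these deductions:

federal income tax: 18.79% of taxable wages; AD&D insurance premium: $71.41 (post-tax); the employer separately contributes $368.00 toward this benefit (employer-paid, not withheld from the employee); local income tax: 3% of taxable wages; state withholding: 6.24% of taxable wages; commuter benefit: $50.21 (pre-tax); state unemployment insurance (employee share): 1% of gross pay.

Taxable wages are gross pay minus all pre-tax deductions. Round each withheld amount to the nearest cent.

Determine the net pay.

$621.30

Commuter benefit: $50.21
Taxable wages = $1,026.98 − $50.21 = $976.77
State withholding: $976.77 × 0.0624 = $60.95
Federal income tax: $976.77 × 0.1879 = $183.54
Local income tax: $976.77 × 0.03 = $29.30
State unemployment insurance (employee share): $1,026.98 × 0.01 = $10.27
AD&D insurance premium: $71.41
(Employer's $368.00 toward AD&D insurance premium is not withheld from the employee.)
Total deductions = $50.21 + $60.95 + $183.54 + $29.30 + $10.27 + $71.41 = $405.68
Net pay = $1,026.98 − $405.68 = $621.30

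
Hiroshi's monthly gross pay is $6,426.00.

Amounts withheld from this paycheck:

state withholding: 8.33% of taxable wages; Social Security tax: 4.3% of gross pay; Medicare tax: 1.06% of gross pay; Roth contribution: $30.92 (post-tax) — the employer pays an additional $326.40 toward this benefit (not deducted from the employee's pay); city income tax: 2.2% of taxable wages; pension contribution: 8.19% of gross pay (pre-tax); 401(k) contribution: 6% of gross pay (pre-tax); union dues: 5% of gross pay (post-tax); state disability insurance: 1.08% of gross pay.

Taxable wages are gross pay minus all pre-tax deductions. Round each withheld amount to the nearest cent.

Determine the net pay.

401(k) contribution: $6,426.00 × 0.06 = $385.56
Pension contribution: $6,426.00 × 0.0819 = $526.29
Pre-tax total = $385.56 + $526.29 = $911.85
Taxable wages = $6,426.00 − $911.85 = $5,514.15
City income tax: $5,514.15 × 0.022 = $121.31
State withholding: $5,514.15 × 0.0833 = $459.33
Medicare tax: $6,426.00 × 0.0106 = $68.12
Social Security tax: $6,426.00 × 0.043 = $276.32
State disability insurance: $6,426.00 × 0.0108 = $69.40
Union dues: $6,426.00 × 0.05 = $321.30
Roth contribution: $30.92
(Employer's $326.40 toward Roth contribution is not withheld from the employee.)
Total deductions = $385.56 + $526.29 + $121.31 + $459.33 + $68.12 + $276.32 + $69.40 + $321.30 + $30.92 = $2,258.55
Net pay = $6,426.00 − $2,258.55 = $4,167.45

$4,167.45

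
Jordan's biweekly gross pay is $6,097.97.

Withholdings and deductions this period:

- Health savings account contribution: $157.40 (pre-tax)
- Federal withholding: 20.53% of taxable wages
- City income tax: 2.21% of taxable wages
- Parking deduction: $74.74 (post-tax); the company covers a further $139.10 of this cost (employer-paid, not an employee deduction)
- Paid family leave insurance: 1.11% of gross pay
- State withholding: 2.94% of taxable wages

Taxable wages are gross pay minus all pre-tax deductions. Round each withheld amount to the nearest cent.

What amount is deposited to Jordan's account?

Health savings account contribution: $157.40
Taxable wages = $6,097.97 − $157.40 = $5,940.57
State withholding: $5,940.57 × 0.0294 = $174.65
City income tax: $5,940.57 × 0.0221 = $131.29
Federal withholding: $5,940.57 × 0.2053 = $1,219.60
Paid family leave insurance: $6,097.97 × 0.0111 = $67.69
Parking deduction: $74.74
(Employer's $139.10 toward parking deduction is not withheld from the employee.)
Total deductions = $157.40 + $174.65 + $131.29 + $1,219.60 + $67.69 + $74.74 = $1,825.37
Net pay = $6,097.97 − $1,825.37 = $4,272.60

$4,272.60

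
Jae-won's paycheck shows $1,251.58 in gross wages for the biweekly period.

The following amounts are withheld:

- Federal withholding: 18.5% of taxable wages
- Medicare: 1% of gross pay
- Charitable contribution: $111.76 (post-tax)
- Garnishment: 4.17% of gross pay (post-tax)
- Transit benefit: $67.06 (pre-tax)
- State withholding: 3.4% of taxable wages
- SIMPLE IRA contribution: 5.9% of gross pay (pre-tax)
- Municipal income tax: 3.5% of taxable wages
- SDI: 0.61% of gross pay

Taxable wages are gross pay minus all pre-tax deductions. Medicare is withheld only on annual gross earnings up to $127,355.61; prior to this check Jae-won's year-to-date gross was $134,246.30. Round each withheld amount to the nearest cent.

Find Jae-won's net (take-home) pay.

SIMPLE IRA contribution: $1,251.58 × 0.059 = $73.84
Transit benefit: $67.06
Pre-tax total = $73.84 + $67.06 = $140.90
Taxable wages = $1,251.58 − $140.90 = $1,110.68
Federal withholding: $1,110.68 × 0.185 = $205.48
State withholding: $1,110.68 × 0.034 = $37.76
Municipal income tax: $1,110.68 × 0.035 = $38.87
SDI: $1,251.58 × 0.0061 = $7.63
Medicare: annual cap $127,355.61 already reached (YTD $134,246.30), so $0.00
Charitable contribution: $111.76
Garnishment: $1,251.58 × 0.0417 = $52.19
Total deductions = $73.84 + $67.06 + $205.48 + $37.76 + $38.87 + $7.63 + $0.00 + $111.76 + $52.19 = $594.59
Net pay = $1,251.58 − $594.59 = $656.99

$656.99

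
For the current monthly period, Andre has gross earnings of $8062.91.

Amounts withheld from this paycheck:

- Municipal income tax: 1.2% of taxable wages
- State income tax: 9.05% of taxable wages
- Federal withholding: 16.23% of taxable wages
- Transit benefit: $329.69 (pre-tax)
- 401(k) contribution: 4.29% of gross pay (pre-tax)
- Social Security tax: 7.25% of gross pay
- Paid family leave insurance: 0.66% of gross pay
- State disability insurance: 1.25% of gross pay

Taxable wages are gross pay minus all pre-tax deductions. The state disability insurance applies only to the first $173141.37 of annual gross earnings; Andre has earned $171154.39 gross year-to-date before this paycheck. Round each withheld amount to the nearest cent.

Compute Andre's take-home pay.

Transit benefit: $329.69
401(k) contribution: $8062.91 × 0.0429 = $345.90
Pre-tax total = $329.69 + $345.90 = $675.59
Taxable wages = $8062.91 − $675.59 = $7387.32
Federal withholding: $7387.32 × 0.1623 = $1198.96
Municipal income tax: $7387.32 × 0.012 = $88.65
State income tax: $7387.32 × 0.0905 = $668.55
State disability insurance: only $173141.37 − $171154.39 = $1986.98 of this check is subject → $1986.98 × 0.0125 = $24.84
Paid family leave insurance: $8062.91 × 0.0066 = $53.22
Social Security tax: $8062.91 × 0.0725 = $584.56
Total deductions = $329.69 + $345.90 + $1198.96 + $88.65 + $668.55 + $24.84 + $53.22 + $584.56 = $3294.37
Net pay = $8062.91 − $3294.37 = $4768.54

$4768.54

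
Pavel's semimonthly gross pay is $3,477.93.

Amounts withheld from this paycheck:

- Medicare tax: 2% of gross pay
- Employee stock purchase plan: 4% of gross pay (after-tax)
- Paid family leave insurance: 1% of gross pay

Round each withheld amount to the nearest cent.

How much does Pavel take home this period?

Medicare tax: $3,477.93 × 0.02 = $69.56
Paid family leave insurance: $3,477.93 × 0.01 = $34.78
Employee stock purchase plan: $3,477.93 × 0.04 = $139.12
Total deductions = $69.56 + $34.78 + $139.12 = $243.46
Net pay = $3,477.93 − $243.46 = $3,234.47

$3,234.47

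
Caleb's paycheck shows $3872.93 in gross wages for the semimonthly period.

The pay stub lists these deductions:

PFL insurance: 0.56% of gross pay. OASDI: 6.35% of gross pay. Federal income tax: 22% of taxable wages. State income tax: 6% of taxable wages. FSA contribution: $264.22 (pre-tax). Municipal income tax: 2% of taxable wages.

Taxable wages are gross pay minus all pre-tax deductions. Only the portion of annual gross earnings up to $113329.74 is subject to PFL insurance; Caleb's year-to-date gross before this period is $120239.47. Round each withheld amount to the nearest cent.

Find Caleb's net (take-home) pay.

$2280.17

FSA contribution: $264.22
Taxable wages = $3872.93 − $264.22 = $3608.71
Municipal income tax: $3608.71 × 0.02 = $72.17
State income tax: $3608.71 × 0.06 = $216.52
Federal income tax: $3608.71 × 0.22 = $793.92
PFL insurance: annual cap $113329.74 already reached (YTD $120239.47), so $0.00
OASDI: $3872.93 × 0.0635 = $245.93
Total deductions = $264.22 + $72.17 + $216.52 + $793.92 + $0.00 + $245.93 = $1592.76
Net pay = $3872.93 − $1592.76 = $2280.17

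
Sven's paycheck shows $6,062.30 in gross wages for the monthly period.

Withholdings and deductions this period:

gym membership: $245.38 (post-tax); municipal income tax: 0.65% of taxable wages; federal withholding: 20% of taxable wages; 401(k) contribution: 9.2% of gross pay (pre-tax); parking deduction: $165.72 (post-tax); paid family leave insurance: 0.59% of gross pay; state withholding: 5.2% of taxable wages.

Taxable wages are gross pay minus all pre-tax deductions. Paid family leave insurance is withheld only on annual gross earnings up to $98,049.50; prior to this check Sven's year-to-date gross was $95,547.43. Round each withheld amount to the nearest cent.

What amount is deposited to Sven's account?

$3,655.78

401(k) contribution: $6,062.30 × 0.092 = $557.73
Taxable wages = $6,062.30 − $557.73 = $5,504.57
Municipal income tax: $5,504.57 × 0.0065 = $35.78
State withholding: $5,504.57 × 0.052 = $286.24
Federal withholding: $5,504.57 × 0.2 = $1,100.91
Paid family leave insurance: only $98,049.50 − $95,547.43 = $2,502.07 of this check is subject → $2,502.07 × 0.0059 = $14.76
Gym membership: $245.38
Parking deduction: $165.72
Total deductions = $557.73 + $35.78 + $286.24 + $1,100.91 + $14.76 + $245.38 + $165.72 = $2,406.52
Net pay = $6,062.30 − $2,406.52 = $3,655.78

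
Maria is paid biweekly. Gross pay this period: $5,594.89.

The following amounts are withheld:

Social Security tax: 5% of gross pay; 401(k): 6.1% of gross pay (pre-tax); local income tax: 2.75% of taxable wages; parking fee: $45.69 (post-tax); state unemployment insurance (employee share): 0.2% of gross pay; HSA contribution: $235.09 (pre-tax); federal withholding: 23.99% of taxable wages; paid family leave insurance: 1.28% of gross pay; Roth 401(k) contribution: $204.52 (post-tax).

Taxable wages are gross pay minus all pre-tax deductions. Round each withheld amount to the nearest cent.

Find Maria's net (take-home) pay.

401(k): $5,594.89 × 0.061 = $341.29
HSA contribution: $235.09
Pre-tax total = $341.29 + $235.09 = $576.38
Taxable wages = $5,594.89 − $576.38 = $5,018.51
Local income tax: $5,018.51 × 0.0275 = $138.01
Federal withholding: $5,018.51 × 0.2399 = $1,203.94
Paid family leave insurance: $5,594.89 × 0.0128 = $71.61
Social Security tax: $5,594.89 × 0.05 = $279.74
State unemployment insurance (employee share): $5,594.89 × 0.002 = $11.19
Parking fee: $45.69
Roth 401(k) contribution: $204.52
Total deductions = $341.29 + $235.09 + $138.01 + $1,203.94 + $71.61 + $279.74 + $11.19 + $45.69 + $204.52 = $2,531.08
Net pay = $5,594.89 − $2,531.08 = $3,063.81

$3,063.81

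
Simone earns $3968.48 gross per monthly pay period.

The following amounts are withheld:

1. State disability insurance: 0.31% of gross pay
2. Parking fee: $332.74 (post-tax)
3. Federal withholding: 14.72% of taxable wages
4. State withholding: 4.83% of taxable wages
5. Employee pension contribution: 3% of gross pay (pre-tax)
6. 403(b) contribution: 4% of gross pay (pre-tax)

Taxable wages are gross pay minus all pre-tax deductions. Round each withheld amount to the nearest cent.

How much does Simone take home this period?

403(b) contribution: $3968.48 × 0.04 = $158.74
Employee pension contribution: $3968.48 × 0.03 = $119.05
Pre-tax total = $158.74 + $119.05 = $277.79
Taxable wages = $3968.48 − $277.79 = $3690.69
State withholding: $3690.69 × 0.0483 = $178.26
Federal withholding: $3690.69 × 0.1472 = $543.27
State disability insurance: $3968.48 × 0.0031 = $12.30
Parking fee: $332.74
Total deductions = $158.74 + $119.05 + $178.26 + $543.27 + $12.30 + $332.74 = $1344.36
Net pay = $3968.48 − $1344.36 = $2624.12

$2624.12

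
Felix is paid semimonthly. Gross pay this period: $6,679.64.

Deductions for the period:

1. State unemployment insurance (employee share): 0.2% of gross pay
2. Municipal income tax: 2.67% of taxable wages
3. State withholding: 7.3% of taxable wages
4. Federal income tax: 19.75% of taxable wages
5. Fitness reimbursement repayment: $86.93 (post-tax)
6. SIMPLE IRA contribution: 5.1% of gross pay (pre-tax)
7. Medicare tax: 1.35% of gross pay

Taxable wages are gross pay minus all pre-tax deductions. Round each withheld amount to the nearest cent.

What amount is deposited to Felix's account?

$4,264.56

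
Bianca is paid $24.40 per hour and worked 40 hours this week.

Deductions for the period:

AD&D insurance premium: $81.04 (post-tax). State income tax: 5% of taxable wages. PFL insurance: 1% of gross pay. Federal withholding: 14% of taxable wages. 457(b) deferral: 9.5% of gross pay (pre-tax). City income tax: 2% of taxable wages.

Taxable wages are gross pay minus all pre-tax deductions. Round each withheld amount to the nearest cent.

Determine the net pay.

$606.99

Gross pay: 40 × $24.40 = $976.00
457(b) deferral: $976.00 × 0.095 = $92.72
Taxable wages = $976.00 − $92.72 = $883.28
City income tax: $883.28 × 0.02 = $17.67
State income tax: $883.28 × 0.05 = $44.16
Federal withholding: $883.28 × 0.14 = $123.66
PFL insurance: $976.00 × 0.01 = $9.76
AD&D insurance premium: $81.04
Total deductions = $92.72 + $17.67 + $44.16 + $123.66 + $9.76 + $81.04 = $369.01
Net pay = $976.00 − $369.01 = $606.99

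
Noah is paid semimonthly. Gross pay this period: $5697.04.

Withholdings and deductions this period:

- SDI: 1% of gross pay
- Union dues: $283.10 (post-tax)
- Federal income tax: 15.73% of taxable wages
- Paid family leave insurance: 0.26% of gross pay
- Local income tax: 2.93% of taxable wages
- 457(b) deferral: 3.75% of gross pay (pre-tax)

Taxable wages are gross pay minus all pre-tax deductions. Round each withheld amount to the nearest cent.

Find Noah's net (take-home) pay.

457(b) deferral: $5697.04 × 0.0375 = $213.64
Taxable wages = $5697.04 − $213.64 = $5483.40
Local income tax: $5483.40 × 0.0293 = $160.66
Federal income tax: $5483.40 × 0.1573 = $862.54
SDI: $5697.04 × 0.01 = $56.97
Paid family leave insurance: $5697.04 × 0.0026 = $14.81
Union dues: $283.10
Total deductions = $213.64 + $160.66 + $862.54 + $56.97 + $14.81 + $283.10 = $1591.72
Net pay = $5697.04 − $1591.72 = $4105.32

$4105.32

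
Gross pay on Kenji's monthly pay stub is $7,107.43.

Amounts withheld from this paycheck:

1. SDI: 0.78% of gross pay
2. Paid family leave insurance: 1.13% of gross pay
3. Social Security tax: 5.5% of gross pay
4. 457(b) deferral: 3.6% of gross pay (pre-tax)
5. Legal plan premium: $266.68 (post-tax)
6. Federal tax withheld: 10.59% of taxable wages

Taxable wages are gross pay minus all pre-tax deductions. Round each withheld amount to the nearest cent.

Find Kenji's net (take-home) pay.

457(b) deferral: $7,107.43 × 0.036 = $255.87
Taxable wages = $7,107.43 − $255.87 = $6,851.56
Federal tax withheld: $6,851.56 × 0.1059 = $725.58
Paid family leave insurance: $7,107.43 × 0.0113 = $80.31
Social Security tax: $7,107.43 × 0.055 = $390.91
SDI: $7,107.43 × 0.0078 = $55.44
Legal plan premium: $266.68
Total deductions = $255.87 + $725.58 + $80.31 + $390.91 + $55.44 + $266.68 = $1,774.79
Net pay = $7,107.43 − $1,774.79 = $5,332.64

$5,332.64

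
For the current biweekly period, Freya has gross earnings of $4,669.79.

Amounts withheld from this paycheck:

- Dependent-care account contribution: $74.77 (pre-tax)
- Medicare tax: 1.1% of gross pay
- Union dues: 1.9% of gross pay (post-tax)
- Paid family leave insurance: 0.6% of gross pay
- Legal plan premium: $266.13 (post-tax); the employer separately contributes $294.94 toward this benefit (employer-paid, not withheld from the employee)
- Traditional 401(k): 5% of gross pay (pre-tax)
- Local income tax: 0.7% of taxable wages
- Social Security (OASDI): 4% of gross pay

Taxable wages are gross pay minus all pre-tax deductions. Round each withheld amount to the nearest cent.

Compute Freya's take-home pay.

Dependent-care account contribution: $74.77
Traditional 401(k): $4,669.79 × 0.05 = $233.49
Pre-tax total = $74.77 + $233.49 = $308.26
Taxable wages = $4,669.79 − $308.26 = $4,361.53
Local income tax: $4,361.53 × 0.007 = $30.53
Paid family leave insurance: $4,669.79 × 0.006 = $28.02
Medicare tax: $4,669.79 × 0.011 = $51.37
Social Security (OASDI): $4,669.79 × 0.04 = $186.79
Union dues: $4,669.79 × 0.019 = $88.73
Legal plan premium: $266.13
(Employer's $294.94 toward legal plan premium is not withheld from the employee.)
Total deductions = $74.77 + $233.49 + $30.53 + $28.02 + $51.37 + $186.79 + $88.73 + $266.13 = $959.83
Net pay = $4,669.79 − $959.83 = $3,709.96

$3,709.96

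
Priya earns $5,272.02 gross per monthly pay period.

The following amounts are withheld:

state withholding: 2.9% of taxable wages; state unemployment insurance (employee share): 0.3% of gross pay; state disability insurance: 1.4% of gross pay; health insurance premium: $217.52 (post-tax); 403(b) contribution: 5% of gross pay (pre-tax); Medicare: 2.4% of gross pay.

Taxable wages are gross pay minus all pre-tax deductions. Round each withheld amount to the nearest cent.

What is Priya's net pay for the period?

$4,429.50

403(b) contribution: $5,272.02 × 0.05 = $263.60
Taxable wages = $5,272.02 − $263.60 = $5,008.42
State withholding: $5,008.42 × 0.029 = $145.24
State disability insurance: $5,272.02 × 0.014 = $73.81
Medicare: $5,272.02 × 0.024 = $126.53
State unemployment insurance (employee share): $5,272.02 × 0.003 = $15.82
Health insurance premium: $217.52
Total deductions = $263.60 + $145.24 + $73.81 + $126.53 + $15.82 + $217.52 = $842.52
Net pay = $5,272.02 − $842.52 = $4,429.50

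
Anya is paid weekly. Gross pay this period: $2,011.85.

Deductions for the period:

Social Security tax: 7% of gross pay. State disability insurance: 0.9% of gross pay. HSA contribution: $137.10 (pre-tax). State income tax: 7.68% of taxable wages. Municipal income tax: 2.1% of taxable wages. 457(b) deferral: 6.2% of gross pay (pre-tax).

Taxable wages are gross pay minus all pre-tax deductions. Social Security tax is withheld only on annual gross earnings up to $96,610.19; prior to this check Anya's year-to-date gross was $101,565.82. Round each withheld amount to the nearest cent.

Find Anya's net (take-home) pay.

$1,560.76

HSA contribution: $137.10
457(b) deferral: $2,011.85 × 0.062 = $124.73
Pre-tax total = $137.10 + $124.73 = $261.83
Taxable wages = $2,011.85 − $261.83 = $1,750.02
Municipal income tax: $1,750.02 × 0.021 = $36.75
State income tax: $1,750.02 × 0.0768 = $134.40
Social Security tax: annual cap $96,610.19 already reached (YTD $101,565.82), so $0.00
State disability insurance: $2,011.85 × 0.009 = $18.11
Total deductions = $137.10 + $124.73 + $36.75 + $134.40 + $0.00 + $18.11 = $451.09
Net pay = $2,011.85 − $451.09 = $1,560.76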